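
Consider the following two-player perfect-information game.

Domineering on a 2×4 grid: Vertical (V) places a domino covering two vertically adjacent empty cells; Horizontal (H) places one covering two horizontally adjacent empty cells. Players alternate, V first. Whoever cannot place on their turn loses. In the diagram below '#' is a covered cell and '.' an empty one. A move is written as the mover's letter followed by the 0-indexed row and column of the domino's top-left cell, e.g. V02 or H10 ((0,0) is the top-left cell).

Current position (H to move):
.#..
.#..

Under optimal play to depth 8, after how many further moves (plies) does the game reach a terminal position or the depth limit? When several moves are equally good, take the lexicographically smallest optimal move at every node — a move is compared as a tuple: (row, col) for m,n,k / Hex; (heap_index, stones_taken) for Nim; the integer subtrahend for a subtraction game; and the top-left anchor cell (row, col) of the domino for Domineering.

ply 1, H at .#../.#.. | H02=+1→.###/.#..*; H12=+1→.#../.###
ply 2, V at .###/.#.. | V00=-1→####/##..*
ply 3, H at ####/##.. | H12=+1→####/####*
ply 4: ####/#### is terminal -1 (V); from .#../.#.. depth 8

PV length from [.#../.#..]: 3 plies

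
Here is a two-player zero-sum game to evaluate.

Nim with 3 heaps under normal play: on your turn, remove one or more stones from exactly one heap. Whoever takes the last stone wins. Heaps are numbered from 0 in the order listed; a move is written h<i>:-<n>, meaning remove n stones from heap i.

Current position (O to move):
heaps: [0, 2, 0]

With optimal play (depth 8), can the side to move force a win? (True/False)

O winning at [(0,2,0)]: True

[(0,2,0)] O move#1: h1:-1:-1/(0,1,0), h1:-2:+1/(0,0,0)*
[(0,0,0)] end (terminal -1, X#2); searched (0,2,0) to 8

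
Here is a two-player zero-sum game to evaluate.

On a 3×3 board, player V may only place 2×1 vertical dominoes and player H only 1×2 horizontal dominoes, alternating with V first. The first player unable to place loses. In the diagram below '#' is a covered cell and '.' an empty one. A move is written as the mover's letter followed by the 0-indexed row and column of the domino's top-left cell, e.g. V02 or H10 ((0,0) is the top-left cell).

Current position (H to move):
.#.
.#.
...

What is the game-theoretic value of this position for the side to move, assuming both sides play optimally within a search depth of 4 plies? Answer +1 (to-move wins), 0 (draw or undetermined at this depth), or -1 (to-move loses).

[.#./.#./...] H move#1: H20:-1/.#./.#./##.*, H21:-1/.#./.#./.##
[.#./.#./##.] V move#2: V00:+1/##./##./##.*, V02:+1/.##/.##/##., V12:+1/.#./.##/###
[##./##./##.] end (terminal -1, H#3); searched .#./.#./... to 4

value(.#./.#./..., H) = -1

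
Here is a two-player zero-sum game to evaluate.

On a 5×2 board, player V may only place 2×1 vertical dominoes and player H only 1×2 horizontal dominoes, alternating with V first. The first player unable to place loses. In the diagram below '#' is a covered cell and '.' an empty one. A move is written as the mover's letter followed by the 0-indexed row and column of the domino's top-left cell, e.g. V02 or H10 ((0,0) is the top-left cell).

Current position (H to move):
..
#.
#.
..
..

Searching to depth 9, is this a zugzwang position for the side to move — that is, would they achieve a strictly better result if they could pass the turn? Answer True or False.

zugzwang(../#./#./../.., H) = False

ply 1, H at ../#./#./../.. | H00=-1→##/#./#./../..; H30=+1→../#./#./##/..*; H40=+1→../#./#./../##
ply 2, V at ../#./#./##/.. | V01=-1→.#/##/#./##/..*; V11=-1→../##/##/##/..
ply 3, H at .#/##/#./##/.. | H40=+1→.#/##/#./##/##*
ply 4: .#/##/#./##/## is terminal -1 (V); from ../#./#./../.. depth 9
pass branch (V moves first from the same position):
  | ply 1, V at ../#./#./../.. | V01=-1→.#/##/#./../..; V11=-1→../##/##/../..; V21=+1→../#./##/.#/..*; V30=+1→../#./#./#./#.; V31=+1→../#./#./.#/.#
  | ply 2, H at ../#./##/.#/.. | H00=-1→##/#./##/.#/..*; H40=-1→../#./##/.#/##
  | ply 3, V at ##/#./##/.#/.. | V30=+1→##/#./##/##/#.*
  | ply 4: ##/#./##/##/#. is terminal -1 (H); from ../#./#./../.. depth 9
H moving scores +1; H passing scores -1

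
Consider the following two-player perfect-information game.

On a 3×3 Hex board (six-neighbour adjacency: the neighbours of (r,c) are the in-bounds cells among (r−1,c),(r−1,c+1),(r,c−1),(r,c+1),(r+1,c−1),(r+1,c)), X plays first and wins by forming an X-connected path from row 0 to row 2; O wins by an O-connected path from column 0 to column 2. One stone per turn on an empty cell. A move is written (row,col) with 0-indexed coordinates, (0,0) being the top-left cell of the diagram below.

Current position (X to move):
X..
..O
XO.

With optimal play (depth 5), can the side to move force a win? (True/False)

X winning at [X../..O/XO.]: True

ply 1, X at X../..O/XO. | (0,1)=+1→XX./..O/XO.*; (0,2)=+1→X.X/..O/XO.; (1,0)=+1→X../X.O/XO.; (1,1)=+1→X../.XO/XO.; (2,2)=+1→X../..O/XOX
ply 2, O at XX./..O/XO. | (0,2)=-1→XXO/..O/XO.*; (1,0)=-1→XX./O.O/XO.; (1,1)=-1→XX./.OO/XO.; (2,2)=-1→XX./..O/XOO
ply 3, X at XXO/..O/XO. | (1,0)=+1→XXO/X.O/XO.*; (1,1)=+1→XXO/.XO/XO.; (2,2)=+1→XXO/..O/XOX
ply 4: XXO/X.O/XO. is terminal -1 (O); from X../..O/XO. depth 5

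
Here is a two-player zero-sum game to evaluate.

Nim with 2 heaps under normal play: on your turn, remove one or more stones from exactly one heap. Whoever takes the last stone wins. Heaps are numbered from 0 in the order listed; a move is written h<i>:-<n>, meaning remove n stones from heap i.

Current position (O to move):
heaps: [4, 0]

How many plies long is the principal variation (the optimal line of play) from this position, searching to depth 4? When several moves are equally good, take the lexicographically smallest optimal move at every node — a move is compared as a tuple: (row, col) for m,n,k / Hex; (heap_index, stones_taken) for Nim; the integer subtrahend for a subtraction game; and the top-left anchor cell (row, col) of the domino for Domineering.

p1 O@[(4,0)]: h0:-1[(3,0)]-1 h0:-2[(2,0)]-1 h0:-3[(1,0)]-1 h0:-4[(0,0)]+1*
p2 X@[(0,0)] terminal -1; root [(4,0)] d4

PV length from [(4,0)]: 1 ply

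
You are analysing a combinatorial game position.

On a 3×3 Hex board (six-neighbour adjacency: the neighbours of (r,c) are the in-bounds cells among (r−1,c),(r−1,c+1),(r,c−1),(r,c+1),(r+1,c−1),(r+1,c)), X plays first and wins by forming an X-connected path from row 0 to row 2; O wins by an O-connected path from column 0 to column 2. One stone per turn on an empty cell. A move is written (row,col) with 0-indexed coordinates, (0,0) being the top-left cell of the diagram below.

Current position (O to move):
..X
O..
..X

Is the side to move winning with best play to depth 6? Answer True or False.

O winning at [..X/O../..X]: False

p1 O@[..X/O../..X]: (0,0)[O.X/O../..X]-1* (0,1)[.OX/O../..X]-1 (1,1)[..X/OO./..X]-1 (1,2)[..X/O.O/..X]-1 (2,0)[..X/O../O.X]-1 (2,1)[..X/O../.OX]-1
p2 X@[O.X/O../..X]: (0,1)[OXX/O../..X]+1* (1,1)[O.X/OX./..X]+1 (1,2)[O.X/O.X/..X]+1 (2,0)[O.X/O../X.X]+1 (2,1)[O.X/O../.XX]+1
p3 O@[OXX/O../..X]: (1,1)[OXX/OO./..X]-1* (1,2)[OXX/O.O/..X]-1 (2,0)[OXX/O../O.X]-1 (2,1)[OXX/O../.OX]-1
p4 X@[OXX/OO./..X]: (1,2)[OXX/OOX/..X]+1* (2,0)[OXX/OO./X.X]-1 (2,1)[OXX/OO./.XX]-1
p5 O@[OXX/OOX/..X] terminal -1; root [..X/O../..X] d6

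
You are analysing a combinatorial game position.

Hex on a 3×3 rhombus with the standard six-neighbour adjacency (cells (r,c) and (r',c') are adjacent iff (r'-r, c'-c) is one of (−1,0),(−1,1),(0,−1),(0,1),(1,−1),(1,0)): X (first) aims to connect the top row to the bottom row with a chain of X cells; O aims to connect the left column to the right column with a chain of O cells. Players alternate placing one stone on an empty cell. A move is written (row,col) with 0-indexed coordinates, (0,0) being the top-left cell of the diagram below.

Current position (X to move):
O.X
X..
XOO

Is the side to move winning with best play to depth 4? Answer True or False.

X winning at [O.X/X../XOO]: True

[O.X/X../XOO] X move#1: (0,1):+1/OXX/X../XOO*, (1,1):+1/O.X/XX./XOO, (1,2):+1/O.X/X.X/XOO
[OXX/X../XOO] end (terminal -1, O#2); searched O.X/X../XOO to 4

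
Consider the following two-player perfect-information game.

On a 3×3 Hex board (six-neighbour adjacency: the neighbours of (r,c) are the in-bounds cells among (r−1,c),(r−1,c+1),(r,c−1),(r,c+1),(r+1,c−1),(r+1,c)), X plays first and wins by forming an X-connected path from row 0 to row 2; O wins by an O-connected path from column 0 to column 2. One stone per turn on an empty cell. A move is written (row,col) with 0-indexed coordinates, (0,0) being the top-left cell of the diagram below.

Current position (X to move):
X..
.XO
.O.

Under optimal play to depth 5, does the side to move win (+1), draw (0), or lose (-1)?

[X../.XO/.O.] X move#1: (0,1):-1/XX./.XO/.O., (0,2):-1/X.X/.XO/.O., (1,0):-1/X../XXO/.O., (2,0):+1/X../.XO/XO.*, (2,2):-1/X../.XO/.OX
[X../.XO/XO.] O move#2: (0,1):-1/XO./.XO/XO.*, (0,2):-1/X.O/.XO/XO., (1,0):-1/X../OXO/XO., (2,2):-1/X../.XO/XOO
[XO./.XO/XO.] X move#3: (0,2):+1/XOX/.XO/XO.*, (1,0):+1/XO./XXO/XO., (2,2):+1/XO./.XO/XOX
[XOX/.XO/XO.] end (terminal -1, O#4); searched X../.XO/.O. to 5

value(X../.XO/.O., X) = +1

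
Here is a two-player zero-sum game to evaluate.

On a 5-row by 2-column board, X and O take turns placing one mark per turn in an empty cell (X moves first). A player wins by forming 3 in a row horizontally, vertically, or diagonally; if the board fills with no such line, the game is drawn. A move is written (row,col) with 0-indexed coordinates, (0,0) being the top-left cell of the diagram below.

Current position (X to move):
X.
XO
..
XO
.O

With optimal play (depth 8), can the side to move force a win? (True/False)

X winning at [X./XO/../XO/.O]: True

ply 1, X at X./XO/../XO/.O | (0,1)=-1→XX/XO/../XO/.O; (2,0)=+1→X./XO/X./XO/.O*; (2,1)=+0→X./XO/.X/XO/.O; (4,0)=-1→X./XO/../XO/XO
ply 2: X./XO/X./XO/.O is terminal -1 (O); from X./XO/../XO/.O depth 8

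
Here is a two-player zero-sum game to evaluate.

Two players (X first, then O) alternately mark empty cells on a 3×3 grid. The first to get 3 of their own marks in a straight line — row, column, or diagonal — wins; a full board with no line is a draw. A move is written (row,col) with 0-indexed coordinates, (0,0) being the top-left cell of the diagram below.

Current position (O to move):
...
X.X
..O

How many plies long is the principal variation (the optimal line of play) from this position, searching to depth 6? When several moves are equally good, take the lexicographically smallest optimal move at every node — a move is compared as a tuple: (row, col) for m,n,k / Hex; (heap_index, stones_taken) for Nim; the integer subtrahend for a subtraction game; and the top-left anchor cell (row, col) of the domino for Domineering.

PV length from [.../X.X/..O]: 5 plies

p1 O@[.../X.X/..O]: (0,0)[O../X.X/..O]-1 (0,1)[.O./X.X/..O]-1 (0,2)[..O/X.X/..O]-1 (1,1)[.../XOX/..O]+1* (2,0)[.../X.X/O.O]-1 (2,1)[.../X.X/.OO]-1
p2 X@[.../XOX/..O]: (0,0)[X../XOX/..O]-1* (0,1)[.X./XOX/..O]-1 (0,2)[..X/XOX/..O]-1 (2,0)[.../XOX/X.O]-1 (2,1)[.../XOX/.XO]-1
p3 O@[X../XOX/..O]: (0,1)[XO./XOX/..O]-1 (0,2)[X.O/XOX/..O]-1 (2,0)[X../XOX/O.O]+1* (2,1)[X../XOX/.OO]-1
p4 X@[X../XOX/O.O]: (0,1)[XX./XOX/O.O]-1* (0,2)[X.X/XOX/O.O]-1 (2,1)[X../XOX/OXO]-1
p5 O@[XX./XOX/O.O]: (0,2)[XXO/XOX/O.O]+1* (2,1)[XX./XOX/OOO]+1
p6 X@[XXO/XOX/O.O] terminal -1; root [.../X.X/..O] d6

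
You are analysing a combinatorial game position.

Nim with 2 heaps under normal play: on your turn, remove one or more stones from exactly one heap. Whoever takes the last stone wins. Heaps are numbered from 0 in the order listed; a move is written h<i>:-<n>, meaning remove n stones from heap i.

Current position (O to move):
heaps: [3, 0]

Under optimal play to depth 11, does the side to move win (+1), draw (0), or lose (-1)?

value((3,0), O) = +1

p1 O@[(3,0)]: h0:-1[(2,0)]-1 h0:-2[(1,0)]-1 h0:-3[(0,0)]+1*
p2 X@[(0,0)] terminal -1; root [(3,0)] d11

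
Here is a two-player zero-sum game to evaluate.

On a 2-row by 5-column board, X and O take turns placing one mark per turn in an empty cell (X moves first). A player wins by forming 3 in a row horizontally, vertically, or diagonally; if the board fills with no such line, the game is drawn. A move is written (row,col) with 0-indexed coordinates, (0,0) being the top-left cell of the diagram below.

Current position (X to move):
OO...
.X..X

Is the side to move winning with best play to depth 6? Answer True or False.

X winning at [OO.../.X..X]: False

[OO.../.X..X] X move#1: (0,2):+0/OOX../.X..X*, (0,3):-1/OO.X./.X..X, (0,4):-1/OO..X/.X..X, (1,0):-1/OO.../XX..X, (1,2):-1/OO.../.XX.X, (1,3):-1/OO.../.X.XX
[OOX../.X..X] O move#2: (0,3):-1/OOXO./.X..X, (0,4):-1/OOX.O/.X..X, (1,0):+0/OOX../OX..X*, (1,2):+0/OOX../.XO.X, (1,3):+0/OOX../.X.OX
[OOX../OX..X] X move#3: (0,3):+0/OOXX./OX..X*, (0,4):+0/OOX.X/OX..X, (1,2):+0/OOX../OXX.X, (1,3):+0/OOX../OX.XX
[OOXX./OX..X] O move#4: (0,4):+0/OOXXO/OX..X*, (1,2):-1/OOXX./OXO.X, (1,3):-1/OOXX./OX.OX
[OOXXO/OX..X] X move#5: (1,2):+0/OOXXO/OXX.X*, (1,3):+0/OOXXO/OX.XX
[OOXXO/OXX.X] O move#6: (1,3):+0/OOXXO/OXXOX*
[OOXXO/OXXOX] end (terminal +0, X#7); searched OO.../.X..X to 6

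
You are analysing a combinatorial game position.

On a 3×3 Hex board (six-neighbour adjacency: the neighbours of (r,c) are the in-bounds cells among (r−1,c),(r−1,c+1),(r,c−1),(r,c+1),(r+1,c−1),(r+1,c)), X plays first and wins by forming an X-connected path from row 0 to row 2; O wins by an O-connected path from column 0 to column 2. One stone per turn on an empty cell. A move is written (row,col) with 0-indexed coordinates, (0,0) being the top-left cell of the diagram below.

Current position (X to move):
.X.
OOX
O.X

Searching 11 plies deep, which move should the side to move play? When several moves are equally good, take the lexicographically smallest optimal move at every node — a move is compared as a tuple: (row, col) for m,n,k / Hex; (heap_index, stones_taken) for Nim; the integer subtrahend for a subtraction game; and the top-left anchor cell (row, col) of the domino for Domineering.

X's best at [.X./OOX/O.X]: (0,2)

ply 1, X at .X./OOX/O.X | (0,0)=-1→XX./OOX/O.X; (0,2)=+1→.XX/OOX/O.X*; (2,1)=-1→.X./OOX/OXX
ply 2: .XX/OOX/O.X is terminal -1 (O); from .X./OOX/O.X depth 11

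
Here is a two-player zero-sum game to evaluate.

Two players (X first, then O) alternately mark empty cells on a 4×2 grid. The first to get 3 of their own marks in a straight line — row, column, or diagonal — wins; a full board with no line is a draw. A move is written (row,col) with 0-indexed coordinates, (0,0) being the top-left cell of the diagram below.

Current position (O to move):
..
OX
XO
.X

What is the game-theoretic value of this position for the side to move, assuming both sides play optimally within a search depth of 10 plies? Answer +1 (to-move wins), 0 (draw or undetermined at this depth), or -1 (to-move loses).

p1 O@[../OX/XO/.X]: (0,0)[O./OX/XO/.X]+0* (0,1)[.O/OX/XO/.X]+0 (3,0)[../OX/XO/OX]+0
p2 X@[O./OX/XO/.X]: (0,1)[OX/OX/XO/.X]+0* (3,0)[O./OX/XO/XX]+0
p3 O@[OX/OX/XO/.X]: (3,0)[OX/OX/XO/OX]+0*
p4 X@[OX/OX/XO/OX] terminal +0; root [../OX/XO/.X] d10

value(../OX/XO/.X, O) = 0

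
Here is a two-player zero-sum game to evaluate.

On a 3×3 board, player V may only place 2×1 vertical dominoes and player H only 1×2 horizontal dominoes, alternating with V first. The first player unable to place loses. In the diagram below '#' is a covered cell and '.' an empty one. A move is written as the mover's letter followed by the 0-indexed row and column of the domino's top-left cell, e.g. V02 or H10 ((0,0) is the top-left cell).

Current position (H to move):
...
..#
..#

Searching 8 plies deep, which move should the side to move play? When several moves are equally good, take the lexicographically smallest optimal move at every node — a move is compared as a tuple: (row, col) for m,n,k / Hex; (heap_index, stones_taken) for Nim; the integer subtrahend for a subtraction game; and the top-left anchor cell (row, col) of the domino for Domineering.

H's best at [.../..#/..#]: H10

ply 1, H at .../..#/..# | H00=-1→##./..#/..#; H01=-1→.##/..#/..#; H10=+1→.../###/..#*; H20=-1→.../..#/###
ply 2: .../###/..# is terminal -1 (V); from .../..#/..# depth 8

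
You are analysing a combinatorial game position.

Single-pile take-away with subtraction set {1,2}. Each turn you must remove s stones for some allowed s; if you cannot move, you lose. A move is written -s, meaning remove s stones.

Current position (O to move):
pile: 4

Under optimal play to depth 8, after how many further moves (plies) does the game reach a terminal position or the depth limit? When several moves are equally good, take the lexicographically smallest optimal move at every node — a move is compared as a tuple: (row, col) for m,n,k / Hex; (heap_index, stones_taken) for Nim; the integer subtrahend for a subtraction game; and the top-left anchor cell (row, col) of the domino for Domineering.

PV length from [4]: 3 plies

ply 1, O at 4 | -1=+1→3*; -2=-1→2
ply 2, X at 3 | -1=-1→2*; -2=-1→1
ply 3, O at 2 | -1=-1→1; -2=+1→0*
ply 4: 0 is terminal -1 (X); from 4 depth 8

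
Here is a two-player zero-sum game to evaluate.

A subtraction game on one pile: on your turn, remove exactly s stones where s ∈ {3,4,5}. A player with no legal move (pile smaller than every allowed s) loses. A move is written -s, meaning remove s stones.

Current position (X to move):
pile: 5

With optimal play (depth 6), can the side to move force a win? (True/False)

X winning at [5]: True

ply 1, X at 5 | -3=+1→2*; -4=+1→1; -5=+1→0
ply 2: 2 is terminal -1 (O); from 5 depth 6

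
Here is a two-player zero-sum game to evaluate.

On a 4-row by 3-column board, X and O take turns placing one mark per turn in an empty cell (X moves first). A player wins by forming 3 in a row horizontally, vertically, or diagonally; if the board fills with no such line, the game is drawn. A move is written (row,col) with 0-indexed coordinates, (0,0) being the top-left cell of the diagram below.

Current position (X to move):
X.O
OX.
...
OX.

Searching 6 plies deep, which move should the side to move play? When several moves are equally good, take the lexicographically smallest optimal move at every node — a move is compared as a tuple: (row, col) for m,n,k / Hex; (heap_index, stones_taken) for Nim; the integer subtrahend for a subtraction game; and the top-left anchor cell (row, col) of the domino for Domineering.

X's best at [X.O/OX./.../OX.]: (2,0)

[X.O/OX./.../OX.] X move#1: (0,1):-1/XXO/OX./.../OX., (1,2):-1/X.O/OXX/.../OX., (2,0):+1/X.O/OX./X../OX.*, (2,1):+1/X.O/OX./.X./OX., (2,2):+1/X.O/OX./..X/OX., (3,2):-1/X.O/OX./.../OXX
[X.O/OX./X../OX.] O move#2: (0,1):-1/XOO/OX./X../OX.*, (1,2):-1/X.O/OXO/X../OX., (2,1):-1/X.O/OX./XO./OX., (2,2):-1/X.O/OX./X.O/OX., (3,2):-1/X.O/OX./X../OXO
[XOO/OX./X../OX.] X move#3: (1,2):+1/XOO/OXX/X../OX.*, (2,1):+1/XOO/OX./XX./OX., (2,2):+1/XOO/OX./X.X/OX., (3,2):+1/XOO/OX./X../OXX
[XOO/OXX/X../OX.] O move#4: (2,1):-1/XOO/OXX/XO./OX.*, (2,2):-1/XOO/OXX/X.O/OX., (3,2):-1/XOO/OXX/X../OXO
[XOO/OXX/XO./OX.] X move#5: (2,2):+1/XOO/OXX/XOX/OX.*, (3,2):+0/XOO/OXX/XO./OXX
[XOO/OXX/XOX/OX.] end (terminal -1, O#6); searched X.O/OX./.../OX. to 6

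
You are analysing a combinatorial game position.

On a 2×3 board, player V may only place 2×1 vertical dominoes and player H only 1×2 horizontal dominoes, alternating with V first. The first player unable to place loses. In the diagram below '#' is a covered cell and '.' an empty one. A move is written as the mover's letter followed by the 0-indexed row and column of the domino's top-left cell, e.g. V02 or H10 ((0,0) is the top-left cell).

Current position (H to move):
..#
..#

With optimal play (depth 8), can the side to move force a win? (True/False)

ply 1, H at ..#/..# | H00=+1→###/..#*; H10=+1→..#/###
ply 2: ###/..# is terminal -1 (V); from ..#/..# depth 8

H winning at [..#/..#]: True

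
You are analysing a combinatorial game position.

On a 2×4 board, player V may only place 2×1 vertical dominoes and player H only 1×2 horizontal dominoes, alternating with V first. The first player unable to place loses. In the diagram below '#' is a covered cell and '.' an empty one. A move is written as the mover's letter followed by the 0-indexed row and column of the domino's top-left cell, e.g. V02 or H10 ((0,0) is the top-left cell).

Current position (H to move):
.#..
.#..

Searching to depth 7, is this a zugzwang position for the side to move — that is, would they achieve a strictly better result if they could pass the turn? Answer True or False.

p1 H@[.#../.#..]: H02[.###/.#..]+1* H12[.#../.###]+1
p2 V@[.###/.#..]: V00[####/##..]-1*
p3 H@[####/##..]: H12[####/####]+1*
p4 V@[####/####] terminal -1; root [.#../.#..] d7
if H skipped the turn, V would face:
~ p1 V@[.#../.#..]: V00[##../##..]-1 V02[.##./.##.]+1* V03[.#.#/.#.#]+1
~ p2 H@[.##./.##.] terminal -1; root [.#../.#..] d7
compare (H): move=+1 vs pass=-1

zugzwang(.#../.#.., H) = False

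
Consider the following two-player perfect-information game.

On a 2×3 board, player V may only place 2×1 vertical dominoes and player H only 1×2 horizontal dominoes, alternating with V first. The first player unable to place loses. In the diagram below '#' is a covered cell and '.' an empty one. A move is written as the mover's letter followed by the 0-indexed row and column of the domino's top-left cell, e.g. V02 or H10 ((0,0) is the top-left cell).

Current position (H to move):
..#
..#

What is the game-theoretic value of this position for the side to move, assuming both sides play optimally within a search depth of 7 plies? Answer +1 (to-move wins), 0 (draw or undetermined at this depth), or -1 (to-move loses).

p1 H@[..#/..#]: H00[###/..#]+1* H10[..#/###]+1
p2 V@[###/..#] terminal -1; root [..#/..#] d7

value(..#/..#, H) = +1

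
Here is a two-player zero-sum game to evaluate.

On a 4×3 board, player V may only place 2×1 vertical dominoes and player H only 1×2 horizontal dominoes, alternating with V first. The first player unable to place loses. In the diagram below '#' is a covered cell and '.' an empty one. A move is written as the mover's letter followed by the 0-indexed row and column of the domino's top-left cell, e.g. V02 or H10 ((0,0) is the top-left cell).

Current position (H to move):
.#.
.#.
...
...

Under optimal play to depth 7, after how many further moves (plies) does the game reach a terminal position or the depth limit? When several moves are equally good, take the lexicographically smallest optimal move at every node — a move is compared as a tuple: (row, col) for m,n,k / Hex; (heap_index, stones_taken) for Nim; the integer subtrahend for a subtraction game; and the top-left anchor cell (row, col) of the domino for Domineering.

PV length from [.#./.#./.../...]: 4 plies

[.#./.#./.../...] H move#1: H20:-1/.#./.#./##./...*, H21:-1/.#./.#./.##/..., H30:-1/.#./.#./.../##., H31:-1/.#./.#./.../.##
[.#./.#./##./...] V move#2: V00:+1/##./##./##./...*, V02:+1/.##/.##/##./..., V12:+1/.#./.##/###/..., V22:+1/.#./.#./###/..#
[##./##./##./...] H move#3: H30:-1/##./##./##./##.*, H31:-1/##./##./##./.##
[##./##./##./##.] V move#4: V02:+1/###/###/##./##.*, V12:+1/##./###/###/##., V22:+1/##./##./###/###
[###/###/##./##.] end (terminal -1, H#5); searched .#./.#./.../... to 7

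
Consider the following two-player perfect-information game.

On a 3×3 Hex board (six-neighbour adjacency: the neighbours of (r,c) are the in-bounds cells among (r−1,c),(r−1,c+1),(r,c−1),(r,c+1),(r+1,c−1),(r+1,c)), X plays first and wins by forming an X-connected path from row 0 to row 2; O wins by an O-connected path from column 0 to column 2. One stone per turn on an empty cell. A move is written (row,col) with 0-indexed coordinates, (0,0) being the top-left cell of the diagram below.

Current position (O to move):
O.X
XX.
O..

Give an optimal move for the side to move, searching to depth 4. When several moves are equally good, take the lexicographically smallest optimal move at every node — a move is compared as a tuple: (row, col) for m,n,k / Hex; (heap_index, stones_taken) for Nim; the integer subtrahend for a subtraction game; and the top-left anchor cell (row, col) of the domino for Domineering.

[O.X/XX./O..] O move#1: (0,1):-1/OOX/XX./O.., (1,2):-1/O.X/XXO/O.., (2,1):+1/O.X/XX./OO.*, (2,2):-1/O.X/XX./O.O
[O.X/XX./OO.] X move#2: (0,1):-1/OXX/XX./OO.*, (1,2):-1/O.X/XXX/OO., (2,2):-1/O.X/XX./OOX
[OXX/XX./OO.] O move#3: (1,2):+1/OXX/XXO/OO.*, (2,2):+1/OXX/XX./OOO
[OXX/XXO/OO.] end (terminal -1, X#4); searched O.X/XX./O.. to 4

O's best at [O.X/XX./O..]: (2,1)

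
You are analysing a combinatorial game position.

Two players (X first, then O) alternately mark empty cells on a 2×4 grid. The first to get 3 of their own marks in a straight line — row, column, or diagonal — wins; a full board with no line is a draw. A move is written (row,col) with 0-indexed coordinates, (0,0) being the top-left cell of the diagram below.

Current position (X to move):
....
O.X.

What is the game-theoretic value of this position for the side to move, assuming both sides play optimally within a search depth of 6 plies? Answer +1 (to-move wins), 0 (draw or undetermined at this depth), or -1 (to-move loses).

ply 1, X at ..../O.X. | (0,0)=+0→X.../O.X.*; (0,1)=+0→.X../O.X.; (0,2)=+0→..X./O.X.; (0,3)=+0→...X/O.X.; (1,1)=+0→..../OXX.; (1,3)=+0→..../O.XX
ply 2, O at X.../O.X. | (0,1)=+0→XO../O.X.*; (0,2)=+0→X.O./O.X.; (0,3)=+0→X..O/O.X.; (1,1)=+0→X.../OOX.; (1,3)=+0→X.../O.XO
ply 3, X at XO../O.X. | (0,2)=+0→XOX./O.X.*; (0,3)=+0→XO.X/O.X.; (1,1)=+0→XO../OXX.; (1,3)=+0→XO../O.XX
ply 4, O at XOX./O.X. | (0,3)=+0→XOXO/O.X.*; (1,1)=+0→XOX./OOX.; (1,3)=+0→XOX./O.XO
ply 5, X at XOXO/O.X. | (1,1)=+0→XOXO/OXX.*; (1,3)=+0→XOXO/O.XX
ply 6, O at XOXO/OXX. | (1,3)=+0→XOXO/OXXO*
ply 7: XOXO/OXXO is terminal +0 (X); from ..../O.X. depth 6

value(..../O.X., X) = 0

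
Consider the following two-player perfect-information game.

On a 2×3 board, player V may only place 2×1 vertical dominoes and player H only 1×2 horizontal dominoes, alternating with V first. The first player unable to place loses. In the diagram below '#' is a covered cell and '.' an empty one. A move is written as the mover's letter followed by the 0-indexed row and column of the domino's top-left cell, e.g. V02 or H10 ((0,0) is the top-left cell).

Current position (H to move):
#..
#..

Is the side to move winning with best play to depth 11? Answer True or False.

p1 H@[#../#..]: H01[###/#..]+1* H11[#../###]+1
p2 V@[###/#..] terminal -1; root [#../#..] d11

H winning at [#../#..]: True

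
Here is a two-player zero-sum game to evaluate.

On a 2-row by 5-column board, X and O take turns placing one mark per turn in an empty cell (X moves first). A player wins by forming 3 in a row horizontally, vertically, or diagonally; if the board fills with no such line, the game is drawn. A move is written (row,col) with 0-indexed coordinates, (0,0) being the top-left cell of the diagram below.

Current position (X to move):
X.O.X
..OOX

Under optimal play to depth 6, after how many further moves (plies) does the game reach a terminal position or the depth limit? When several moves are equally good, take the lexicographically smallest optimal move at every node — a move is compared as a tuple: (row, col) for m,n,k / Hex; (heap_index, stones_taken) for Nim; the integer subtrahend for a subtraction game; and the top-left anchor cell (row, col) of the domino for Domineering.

[X.O.X/..OOX] X move#1: (0,1):-1/XXO.X/..OOX, (0,3):-1/X.OXX/..OOX, (1,0):-1/X.O.X/X.OOX, (1,1):+0/X.O.X/.XOOX*
[X.O.X/.XOOX] O move#2: (0,1):+0/XOO.X/.XOOX*, (0,3):+0/X.OOX/.XOOX, (1,0):+0/X.O.X/OXOOX
[XOO.X/.XOOX] X move#3: (0,3):+0/XOOXX/.XOOX*, (1,0):-1/XOO.X/XXOOX
[XOOXX/.XOOX] O move#4: (1,0):+0/XOOXX/OXOOX*
[XOOXX/OXOOX] end (terminal +0, X#5); searched X.O.X/..OOX to 6

PV length from [X.O.X/..OOX]: 4 plies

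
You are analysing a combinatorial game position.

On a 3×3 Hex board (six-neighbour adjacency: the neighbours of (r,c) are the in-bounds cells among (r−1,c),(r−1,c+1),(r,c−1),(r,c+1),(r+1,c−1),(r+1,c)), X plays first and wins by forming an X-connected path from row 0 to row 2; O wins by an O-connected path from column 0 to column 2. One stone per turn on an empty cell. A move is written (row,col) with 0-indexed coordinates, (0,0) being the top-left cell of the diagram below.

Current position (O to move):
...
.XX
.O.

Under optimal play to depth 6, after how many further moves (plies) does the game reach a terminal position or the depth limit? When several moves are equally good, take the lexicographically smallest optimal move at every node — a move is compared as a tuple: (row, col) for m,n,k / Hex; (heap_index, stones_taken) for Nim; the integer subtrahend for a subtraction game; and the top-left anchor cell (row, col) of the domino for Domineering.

ply 1, O at .../.XX/.O. | (0,0)=-1→O../.XX/.O.*; (0,1)=-1→.O./.XX/.O.; (0,2)=-1→..O/.XX/.O.; (1,0)=-1→.../OXX/.O.; (2,0)=-1→.../.XX/OO.; (2,2)=-1→.../.XX/.OO
ply 2, X at O../.XX/.O. | (0,1)=+1→OX./.XX/.O.*; (0,2)=+1→O.X/.XX/.O.; (1,0)=+1→O../XXX/.O.; (2,0)=+1→O../.XX/XO.; (2,2)=+1→O../.XX/.OX
ply 3, O at OX./.XX/.O. | (0,2)=-1→OXO/.XX/.O.*; (1,0)=-1→OX./OXX/.O.; (2,0)=-1→OX./.XX/OO.; (2,2)=-1→OX./.XX/.OO
ply 4, X at OXO/.XX/.O. | (1,0)=+1→OXO/XXX/.O.*; (2,0)=+1→OXO/.XX/XO.; (2,2)=+1→OXO/.XX/.OX
ply 5, O at OXO/XXX/.O. | (2,0)=-1→OXO/XXX/OO.*; (2,2)=-1→OXO/XXX/.OO
ply 6, X at OXO/XXX/OO. | (2,2)=+1→OXO/XXX/OOX*
ply 7: OXO/XXX/OOX is terminal -1 (O); from .../.XX/.O. depth 6

PV length from [.../.XX/.O.]: 6 plies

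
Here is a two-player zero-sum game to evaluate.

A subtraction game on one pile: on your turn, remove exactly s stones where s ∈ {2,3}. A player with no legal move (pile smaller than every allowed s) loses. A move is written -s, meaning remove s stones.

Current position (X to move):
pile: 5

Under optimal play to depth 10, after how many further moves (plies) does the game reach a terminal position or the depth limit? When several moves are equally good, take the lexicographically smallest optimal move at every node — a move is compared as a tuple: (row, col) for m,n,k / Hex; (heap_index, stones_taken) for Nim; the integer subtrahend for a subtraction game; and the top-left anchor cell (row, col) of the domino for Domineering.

p1 X@[5]: -2[3]-1* -3[2]-1
p2 O@[3]: -2[1]+1* -3[0]+1
p3 X@[1] terminal -1; root [5] d10

PV length from [5]: 2 plies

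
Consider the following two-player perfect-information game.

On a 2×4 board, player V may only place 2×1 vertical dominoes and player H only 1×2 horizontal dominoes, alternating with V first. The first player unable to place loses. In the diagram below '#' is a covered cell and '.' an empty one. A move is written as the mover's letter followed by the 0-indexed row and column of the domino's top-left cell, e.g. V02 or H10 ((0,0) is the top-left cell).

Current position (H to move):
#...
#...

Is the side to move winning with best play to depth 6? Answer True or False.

H winning at [#.../#...]: True

p1 H@[#.../#...]: H01[###./#...]+1* H02[#.##/#...]+1 H11[#.../###.]+1 H12[#.../#.##]+1
p2 V@[###./#...]: V03[####/#..#]-1*
p3 H@[####/#..#]: H11[####/####]+1*
p4 V@[####/####] terminal -1; root [#.../#...] d6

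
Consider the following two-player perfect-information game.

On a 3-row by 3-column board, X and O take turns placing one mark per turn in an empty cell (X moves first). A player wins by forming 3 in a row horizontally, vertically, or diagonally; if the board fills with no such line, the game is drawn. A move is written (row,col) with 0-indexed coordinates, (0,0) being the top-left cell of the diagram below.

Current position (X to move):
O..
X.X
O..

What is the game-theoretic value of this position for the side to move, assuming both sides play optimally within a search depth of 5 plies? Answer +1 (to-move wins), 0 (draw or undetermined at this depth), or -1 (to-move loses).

value(O../X.X/O.., X) = +1

p1 X@[O../X.X/O..]: (0,1)[OX./X.X/O..]-1 (0,2)[O.X/X.X/O..]+1* (1,1)[O../XXX/O..]+1 (2,1)[O../X.X/OX.]-1 (2,2)[O../X.X/O.X]+1
p2 O@[O.X/X.X/O..]: (0,1)[OOX/X.X/O..]-1* (1,1)[O.X/XOX/O..]-1 (2,1)[O.X/X.X/OO.]-1 (2,2)[O.X/X.X/O.O]-1
p3 X@[OOX/X.X/O..]: (1,1)[OOX/XXX/O..]+1* (2,1)[OOX/X.X/OX.]+1 (2,2)[OOX/X.X/O.X]+1
p4 O@[OOX/XXX/O..] terminal -1; root [O../X.X/O..] d5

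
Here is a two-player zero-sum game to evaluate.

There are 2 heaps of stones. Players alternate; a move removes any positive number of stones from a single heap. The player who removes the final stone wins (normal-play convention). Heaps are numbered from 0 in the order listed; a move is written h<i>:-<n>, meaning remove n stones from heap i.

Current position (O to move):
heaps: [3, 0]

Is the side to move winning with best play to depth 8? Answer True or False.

O winning at [(3,0)]: True

ply 1, O at (3,0) | h0:-1=-1→(2,0); h0:-2=-1→(1,0); h0:-3=+1→(0,0)*
ply 2: (0,0) is terminal -1 (X); from (3,0) depth 8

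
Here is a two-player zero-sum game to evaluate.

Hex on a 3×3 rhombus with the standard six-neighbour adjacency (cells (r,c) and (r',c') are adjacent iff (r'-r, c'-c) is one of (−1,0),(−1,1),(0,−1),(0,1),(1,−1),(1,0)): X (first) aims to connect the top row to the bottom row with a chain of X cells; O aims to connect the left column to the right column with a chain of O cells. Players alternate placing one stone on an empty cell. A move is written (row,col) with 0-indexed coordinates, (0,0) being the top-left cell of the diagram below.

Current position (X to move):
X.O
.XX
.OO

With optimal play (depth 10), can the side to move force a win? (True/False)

X winning at [X.O/.XX/.OO]: True

ply 1, X at X.O/.XX/.OO | (0,1)=-1→XXO/.XX/.OO; (1,0)=-1→X.O/XXX/.OO; (2,0)=+1→X.O/.XX/XOO*
ply 2, O at X.O/.XX/XOO | (0,1)=-1→XOO/.XX/XOO*; (1,0)=-1→X.O/OXX/XOO
ply 3, X at XOO/.XX/XOO | (1,0)=+1→XOO/XXX/XOO*
ply 4: XOO/XXX/XOO is terminal -1 (O); from X.O/.XX/.OO depth 10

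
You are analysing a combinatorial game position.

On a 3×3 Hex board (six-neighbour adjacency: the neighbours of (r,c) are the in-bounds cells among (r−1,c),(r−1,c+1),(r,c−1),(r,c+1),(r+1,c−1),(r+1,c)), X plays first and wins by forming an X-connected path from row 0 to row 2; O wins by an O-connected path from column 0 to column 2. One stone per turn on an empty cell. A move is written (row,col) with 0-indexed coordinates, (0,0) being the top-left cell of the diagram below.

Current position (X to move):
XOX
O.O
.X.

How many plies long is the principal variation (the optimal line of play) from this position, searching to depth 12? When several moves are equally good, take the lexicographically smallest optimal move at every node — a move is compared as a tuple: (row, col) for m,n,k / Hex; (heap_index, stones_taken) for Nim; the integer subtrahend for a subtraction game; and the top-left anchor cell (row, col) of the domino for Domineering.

PV length from [XOX/O.O/.X.]: 1 ply

[XOX/O.O/.X.] X move#1: (1,1):+1/XOX/OXO/.X.*, (2,0):-1/XOX/O.O/XX., (2,2):-1/XOX/O.O/.XX
[XOX/OXO/.X.] end (terminal -1, O#2); searched XOX/O.O/.X. to 12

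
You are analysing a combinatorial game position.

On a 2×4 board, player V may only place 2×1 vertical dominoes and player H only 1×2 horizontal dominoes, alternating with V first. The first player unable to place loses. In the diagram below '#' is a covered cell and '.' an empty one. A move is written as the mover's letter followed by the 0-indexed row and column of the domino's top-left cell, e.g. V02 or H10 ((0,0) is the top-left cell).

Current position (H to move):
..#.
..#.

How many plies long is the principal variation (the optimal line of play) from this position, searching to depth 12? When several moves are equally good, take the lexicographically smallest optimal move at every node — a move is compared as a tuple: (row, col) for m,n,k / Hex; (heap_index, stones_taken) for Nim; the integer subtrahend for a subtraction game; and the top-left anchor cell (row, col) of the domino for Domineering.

[..#./..#.] H move#1: H00:+1/###./..#.*, H10:+1/..#./###.
[###./..#.] V move#2: V03:-1/####/..##*
[####/..##] H move#3: H10:+1/####/####*
[####/####] end (terminal -1, V#4); searched ..#./..#. to 12

PV length from [..#./..#.]: 3 plies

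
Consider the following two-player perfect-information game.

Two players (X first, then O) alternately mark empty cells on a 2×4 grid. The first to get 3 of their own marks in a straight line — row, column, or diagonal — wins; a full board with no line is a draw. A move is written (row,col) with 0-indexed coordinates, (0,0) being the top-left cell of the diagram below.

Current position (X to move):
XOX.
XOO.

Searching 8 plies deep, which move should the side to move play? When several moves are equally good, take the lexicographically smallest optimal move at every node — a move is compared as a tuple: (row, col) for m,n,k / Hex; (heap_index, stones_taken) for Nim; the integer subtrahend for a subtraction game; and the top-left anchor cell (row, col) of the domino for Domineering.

[XOX./XOO.] X move#1: (0,3):-1/XOXX/XOO., (1,3):+0/XOX./XOOX*
[XOX./XOOX] O move#2: (0,3):+0/XOXO/XOOX*
[XOXO/XOOX] end (terminal +0, X#3); searched XOX./XOO. to 8

X's best at [XOX./XOO.]: (1,3)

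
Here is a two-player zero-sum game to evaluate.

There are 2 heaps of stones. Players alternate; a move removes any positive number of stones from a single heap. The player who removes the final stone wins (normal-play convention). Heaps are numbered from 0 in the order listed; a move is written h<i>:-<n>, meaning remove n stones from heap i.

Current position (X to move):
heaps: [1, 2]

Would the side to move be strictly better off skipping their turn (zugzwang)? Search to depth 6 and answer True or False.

zugzwang((1,2), X) = False

[(1,2)] X move#1: h0:-1:-1/(0,2), h1:-1:+1/(1,1)*, h1:-2:-1/(1,0)
[(1,1)] O move#2: h0:-1:-1/(0,1)*, h1:-1:-1/(1,0)
[(0,1)] X move#3: h1:-1:+1/(0,0)*
[(0,0)] end (terminal -1, O#4); searched (1,2) to 6
pass branch (O moves first from the same position):
  | [(1,2)] O move#1: h0:-1:-1/(0,2), h1:-1:+1/(1,1)*, h1:-2:-1/(1,0)
  | [(1,1)] X move#2: h0:-1:-1/(0,1)*, h1:-1:-1/(1,0)
  | [(0,1)] O move#3: h1:-1:+1/(0,0)*
  | [(0,0)] end (terminal -1, X#4); searched (1,2) to 6
X moving scores +1; X passing scores -1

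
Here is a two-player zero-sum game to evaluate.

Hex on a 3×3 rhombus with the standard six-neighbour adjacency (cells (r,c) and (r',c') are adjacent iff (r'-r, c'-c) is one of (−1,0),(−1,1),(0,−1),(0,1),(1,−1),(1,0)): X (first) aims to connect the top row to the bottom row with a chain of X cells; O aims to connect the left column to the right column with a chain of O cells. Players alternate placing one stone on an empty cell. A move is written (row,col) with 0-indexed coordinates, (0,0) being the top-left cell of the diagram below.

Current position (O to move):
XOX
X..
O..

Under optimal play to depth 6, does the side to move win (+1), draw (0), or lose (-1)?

[XOX/X../O..] O move#1: (1,1):-1/XOX/XO./O.., (1,2):+1/XOX/X.O/O..*, (2,1):+1/XOX/X../OO., (2,2):-1/XOX/X../O.O
[XOX/X.O/O..] X move#2: (1,1):-1/XOX/XXO/O..*, (2,1):-1/XOX/X.O/OX., (2,2):-1/XOX/X.O/O.X
[XOX/XXO/O..] O move#3: (2,1):+1/XOX/XXO/OO.*, (2,2):-1/XOX/XXO/O.O
[XOX/XXO/OO.] end (terminal -1, X#4); searched XOX/X../O.. to 6

value(XOX/X../O.., O) = +1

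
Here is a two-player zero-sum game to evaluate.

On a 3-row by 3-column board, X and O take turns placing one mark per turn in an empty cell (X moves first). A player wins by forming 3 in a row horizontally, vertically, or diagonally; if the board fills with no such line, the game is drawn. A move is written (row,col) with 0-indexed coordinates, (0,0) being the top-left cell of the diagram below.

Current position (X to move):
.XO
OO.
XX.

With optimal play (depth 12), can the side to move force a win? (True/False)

X winning at [.XO/OO./XX.]: True

ply 1, X at .XO/OO./XX. | (0,0)=-1→XXO/OO./XX.; (1,2)=+0→.XO/OOX/XX.; (2,2)=+1→.XO/OO./XXX*
ply 2: .XO/OO./XXX is terminal -1 (O); from .XO/OO./XX. depth 12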